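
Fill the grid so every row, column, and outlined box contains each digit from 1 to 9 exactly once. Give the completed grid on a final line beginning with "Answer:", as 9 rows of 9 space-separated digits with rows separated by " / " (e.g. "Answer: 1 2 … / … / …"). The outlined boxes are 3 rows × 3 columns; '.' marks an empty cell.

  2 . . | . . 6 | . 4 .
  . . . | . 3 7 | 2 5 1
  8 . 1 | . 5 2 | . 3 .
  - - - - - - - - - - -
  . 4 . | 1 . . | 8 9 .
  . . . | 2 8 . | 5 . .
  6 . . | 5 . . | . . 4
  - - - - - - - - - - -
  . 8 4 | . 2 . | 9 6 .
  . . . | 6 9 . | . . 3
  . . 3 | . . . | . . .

Step 1. [r1c7∈{7}] only 7 remains possible at r1c7. So r1c7=7.
Step 2. [r9c2∈{1,2,5,6,7,9}] row 9 places 6 nowhere but r9c2. So r9c2=6.
Step 3. [r2c2∈{9}] nothing but 9 survives at r2c2. So r2c2=9.
Step 4. [r9c5∈{1,4,7}] r9c5 is the only open cell in col 5 admitting 4 ⇒ r9c5=4.
Step 5. [r9c7∈{1}] r9c7's peers cover all but 1, so r9c7=1.
Step 6. [r6c5∈{7}] r6c5's peers cover all but 7, so r6c5=7.
Step 7. [r4c6∈{3}] r4c6 has the single candidate 3, so r4c6=3.
Step 8. [r5c1∈{1,3,7,9}] in col 1, 3 fits only at r5c1, so r5c1=3.
Step 9. [r5c9∈{6,7}] in row 5, 6 fits only at r5c9 ⇒ r5c9=6.
Step 10. [r1c3∈{5}] only 5 remains possible at r1c3. So r1c3=5.
Step 11. [r8c2∈{1,2,5,7}] across col 2, 5 lands solely at r8c2 ⇒ r8c2=5.
Step 12. [r8c3∈{2,7}] in box 7, 2 fits only at r8c3. So r8c3=2.
Step 13. [r4c3∈{7}] r4c3's peers cover all but 7. So r4c3=7.
Step 14. [r1c9∈{8,9}] box 3 places 8 nowhere but r1c9, so r1c9=8.
Step 15. [r5c8∈{1,7}] 7 has one home in row 5: r5c8, so r5c8=7.
Step 16. [r8c1∈{1,7}] across row 8, 7 lands solely at r8c1. So r8c1=7.
Step 17. [r6c8∈{1,2}] across col 8, 1 lands solely at r6c8, so r6c8=1.
Step 18. [r2c4∈{4,8}] in row 2, 8 fits only at r2c4 ⇒ r2c4=8.
Step 19. [r9c8∈{2,8}] in col 8, 2 fits only at r9c8. So r9c8=2.
Step 20. [r6c6∈{9}] r6c6's peers cover all but 9 ⇒ r6c6=9.
Step 21. [r9c4∈{7}] r9c4's peers cover all but 7. So r9c4=7.
Step 22. [r8c6∈{1,8}] r8c6 is the only open cell in row 8 admitting 1. So r8c6=1.
Step 23. [r9c9∈{5}] only 5 remains possible at r9c9, so r9c9=5.
Step 24. [r3c4∈{4,9}] 4 has one home in row 3: r3c4, so r3c4=4.
Step 25. [r7c1∈{1}] r7c1 is down to just 1. So r7c1=1.
Step 26. [r3c9∈{9}] nothing but 9 survives at r3c9. So r3c9=9.
Step 27. [r2c3∈{6}] r2c3 is down to just 6 ⇒ r2c3=6.
Step 28. [r2c1∈{4}] r2c1 is down to just 4. So r2c1=4.
Step 29. [r5c6∈{4}] nothing but 4 survives at r5c6, so r5c6=4.
Step 30. [r1c5∈{1}] nothing but 1 survives at r1c5, so r1c5=1.
Step 31. [r7c4∈{3}] nothing but 3 survives at r7c4 ⇒ r7c4=3.
Step 32. [r1c4∈{9}] only 9 remains possible at r1c4. So r1c4=9.
Step 33. [r4c9∈{2}] nothing but 2 survives at r4c9. So r4c9=2.
Step 34. [r5c2∈{1}] r5c2 has the single candidate 1, so r5c2=1.
Step 35. [r1c2∈{3}] r1c2 is down to just 3. So r1c2=3.
Step 36. [r6c7∈{3}] nothing but 3 survives at r6c7, so r6c7=3.
Step 37. [r8c8∈{8}] only 8 remains possible at r8c8 ⇒ r8c8=8.
Step 38. [r4c5∈{6}] r4c5 is down to just 6 ⇒ r4c5=6.
Step 39. [r6c3∈{8}] r6c3 is down to just 8, so r6c3=8.
Step 40. [r9c6∈{8}] only 8 remains possible at r9c6, so r9c6=8.
Step 41. [r7c9∈{7}] r7c9 is down to just 7. So r7c9=7.
Step 42. [r5c3∈{9}] r5c3 is down to just 9. So r5c3=9.
Step 43. [r3c2∈{7}] nothing but 7 survives at r3c2 ⇒ r3c2=7.
Step 44. [r9c1∈{9}] r9c1 has the single candidate 9. So r9c1=9.
Step 45. [r3c7∈{6}] nothing but 6 survives at r3c7 ⇒ r3c7=6.
Step 46. [r4c1∈{5}] only 5 remains possible at r4c1 ⇒ r4c1=5.
Step 47. [r7c6∈{5}] r7c6 has the single candidate 5, so r7c6=5.
Step 48. [r6c2∈{2}] only 2 remains possible at r6c2, so r6c2=2.
Step 49. [r8c7∈{4}] r8c7's peers cover all but 4. So r8c7=4.

Answer: 2 3 5 9 1 6 7 4 8 / 4 9 6 8 3 7 2 5 1 / 8 7 1 4 5 2 6 3 9 / 5 4 7 1 6 3 8 9 2 / 3 1 9 2 8 4 5 7 6 / 6 2 8 5 7 9 3 1 4 / 1 8 4 3 2 5 9 6 7 / 7 5 2 6 9 1 4 8 3 / 9 6 3 7 4 8 1 2 5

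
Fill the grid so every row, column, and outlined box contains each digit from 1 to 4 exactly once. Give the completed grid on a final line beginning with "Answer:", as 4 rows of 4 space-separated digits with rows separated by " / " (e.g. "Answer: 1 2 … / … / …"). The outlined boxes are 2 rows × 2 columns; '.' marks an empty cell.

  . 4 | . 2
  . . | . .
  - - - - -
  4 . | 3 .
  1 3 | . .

Step 1. [r2c4∈{1,3,4}] in col 4, 3 fits only at r2c4, so r2c4=3.
Step 2. [r2c2∈{1,2}] in col 2, 1 fits only at r2c2, so r2c2=1.
Step 3. [r4c4∈{4}] only 4 remains possible at r4c4, so r4c4=4.
Step 4. [r4c3∈{2}] r4c3's peers cover all but 2, so r4c3=2.
Step 5. [r2c1∈{2}] nothing but 2 survives at r2c1. So r2c1=2.
Step 6. [r1c1∈{3}] r1c1 has the single candidate 3 ⇒ r1c1=3.
Step 7. [r3c4∈{1}] nothing but 1 survives at r3c4, so r3c4=1.
Step 8. [r2c3∈{4}] only 4 remains possible at r2c3, so r2c3=4.
Step 9. [r1c3∈{1}] nothing but 1 survives at r1c3 ⇒ r1c3=1.
Step 10. [r3c2∈{2}] nothing but 2 survives at r3c2 ⇒ r3c2=2.

Answer: 3 4 1 2 / 2 1 4 3 / 4 2 3 1 / 1 3 2 4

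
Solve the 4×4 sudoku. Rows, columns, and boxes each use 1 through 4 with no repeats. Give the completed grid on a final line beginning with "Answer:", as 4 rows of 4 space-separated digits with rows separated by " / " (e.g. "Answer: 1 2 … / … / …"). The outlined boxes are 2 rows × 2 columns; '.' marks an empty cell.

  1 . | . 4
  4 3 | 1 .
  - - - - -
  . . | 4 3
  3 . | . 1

Step 1. [r1c2∈{2}] r1c2's peers cover all but 2, so r1c2=2.
Step 2. [r4c2∈{4}] r4c2 is down to just 4. So r4c2=4.
Step 3. [r3c2∈{1}] r3c2 is down to just 1. So r3c2=1.
Step 4. [r3c1∈{2}] r3c1's peers cover all but 2. So r3c1=2.
Step 5. [r4c3∈{2}] r4c3's peers cover all but 2. So r4c3=2.
Step 6. [r1c3∈{3}] r1c3 has the single candidate 3, so r1c3=3.
Step 7. [r2c4∈{2}] only 2 remains possible at r2c4 ⇒ r2c4=2.

Answer: 1 2 3 4 / 4 3 1 2 / 2 1 4 3 / 3 4 2 1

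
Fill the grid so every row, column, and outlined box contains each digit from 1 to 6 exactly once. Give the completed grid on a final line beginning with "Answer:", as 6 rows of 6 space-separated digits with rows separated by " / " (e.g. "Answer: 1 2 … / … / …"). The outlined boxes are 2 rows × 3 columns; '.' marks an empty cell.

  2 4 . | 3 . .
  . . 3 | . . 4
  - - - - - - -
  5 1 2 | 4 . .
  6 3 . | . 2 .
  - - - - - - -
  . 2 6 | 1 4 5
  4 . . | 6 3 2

Step 1. [r3c5∈{6}] nothing but 6 survives at r3c5. So r3c5=6.
Step 2. [r2c1∈{1}] only 1 remains possible at r2c1. So r2c1=1.
Step 3. [r1c3∈{5}] only 5 remains possible at r1c3 ⇒ r1c3=5.
Step 4. [r4c6∈{1}] r4c6 has the single candidate 1, so r4c6=1.
Step 5. [r2c5∈{5}] nothing but 5 survives at r2c5, so r2c5=5.
Step 6. [r6c2∈{5}] only 5 remains possible at r6c2 ⇒ r6c2=5.
Step 7. [r1c6∈{6}] nothing but 6 survives at r1c6 ⇒ r1c6=6.
Step 8. [r1c5∈{1}] r1c5 is down to just 1. So r1c5=1.
Step 9. [r4c4∈{5}] r4c4 is down to just 5, so r4c4=5.
Step 10. [r4c3∈{4}] r4c3's peers cover all but 4 ⇒ r4c3=4.
Step 11. [r6c3∈{1}] only 1 remains possible at r6c3 ⇒ r6c3=1.
Step 12. [r2c2∈{6}] r2c2 is down to just 6, so r2c2=6.
Step 13. [r2c4∈{2}] only 2 remains possible at r2c4 ⇒ r2c4=2.
Step 14. [r3c6∈{3}] r3c6's peers cover all but 3, so r3c6=3.
Step 15. [r5c1∈{3}] r5c1 is down to just 3. So r5c1=3.

Answer: 2 4 5 3 1 6 / 1 6 3 2 5 4 / 5 1 2 4 6 3 / 6 3 4 5 2 1 / 3 2 6 1 4 5 / 4 5 1 6 3 2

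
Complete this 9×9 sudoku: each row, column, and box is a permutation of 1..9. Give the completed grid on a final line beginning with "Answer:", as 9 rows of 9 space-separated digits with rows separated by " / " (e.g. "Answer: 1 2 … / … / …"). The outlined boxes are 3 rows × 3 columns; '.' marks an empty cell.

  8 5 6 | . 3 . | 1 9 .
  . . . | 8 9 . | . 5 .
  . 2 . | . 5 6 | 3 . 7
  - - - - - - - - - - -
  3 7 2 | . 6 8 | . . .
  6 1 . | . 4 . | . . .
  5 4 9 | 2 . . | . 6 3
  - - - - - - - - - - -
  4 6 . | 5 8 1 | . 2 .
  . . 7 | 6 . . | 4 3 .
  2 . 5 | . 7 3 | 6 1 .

Step 1. [r5c8∈{7,8}] in col 8, 7 fits only at r5c8 ⇒ r5c8=7.
Step 2. [r7c9∈{9}] r7c9 is down to just 9. So r7c9=9.
Step 3. [r3c4∈{1,4}] 1 has one home in box 2: r3c4 ⇒ r3c4=1.
Step 4. [r4c4∈{9}] r4c4 has the single candidate 9. So r4c4=9.
Step 5. [r2c7∈{2}] r2c7 has the single candidate 2, so r2c7=2.
Step 6. [r1c9∈{4}] r1c9's peers cover all but 4. So r1c9=4.
Step 7. [r2c3∈{1,3,4}] in col 3, 1 fits only at r2c3. So r2c3=1.
Step 8. [r8c6∈{2,9}] 9 has one home in col 6: r8c6 ⇒ r8c6=9.
Step 9. [r9c9∈{8}] nothing but 8 survives at r9c9. So r9c9=8.
Step 10. [r4c7∈{5}] r4c7 is down to just 5. So r4c7=5.
Step 11. [r6c6∈{7}] only 7 remains possible at r6c6, so r6c6=7.
Step 12. [r5c7∈{8,9}] across row 5, 9 lands solely at r5c7. So r5c7=9.
Step 13. [r2c6∈{4}] r2c6 is down to just 4. So r2c6=4.
Step 14. [r1c4∈{7}] nothing but 7 survives at r1c4 ⇒ r1c4=7.
Step 15. [r4c8∈{4}] r4c8's peers cover all but 4. So r4c8=4.
Step 16. [r5c3∈{8}] r5c3 has the single candidate 8 ⇒ r5c3=8.
Step 17. [r5c9∈{2}] only 2 remains possible at r5c9. So r5c9=2.
Step 18. [r6c5∈{1}] only 1 remains possible at r6c5, so r6c5=1.
Step 19. [r4c9∈{1}] only 1 remains possible at r4c9. So r4c9=1.
Step 20. [r7c7∈{7}] only 7 remains possible at r7c7 ⇒ r7c7=7.
Step 21. [r8c2∈{8}] r8c2 is down to just 8, so r8c2=8.
Step 22. [r2c1∈{7}] r2c1's peers cover all but 7 ⇒ r2c1=7.
Step 23. [r3c8∈{8}] nothing but 8 survives at r3c8. So r3c8=8.
Step 24. [r7c3∈{3}] r7c3 has the single candidate 3 ⇒ r7c3=3.
Step 25. [r5c4∈{3}] r5c4's peers cover all but 3. So r5c4=3.
Step 26. [r2c2∈{3}] r2c2's peers cover all but 3 ⇒ r2c2=3.
Step 27. [r2c9∈{6}] r2c9's peers cover all but 6, so r2c9=6.
Step 28. [r5c6∈{5}] r5c6 has the single candidate 5. So r5c6=5.
Step 29. [r3c1∈{9}] r3c1 is down to just 9, so r3c1=9.
Step 30. [r8c9∈{5}] only 5 remains possible at r8c9. So r8c9=5.
Step 31. [r8c5∈{2}] nothing but 2 survives at r8c5, so r8c5=2.
Step 32. [r3c3∈{4}] only 4 remains possible at r3c3. So r3c3=4.
Step 33. [r9c2∈{9}] only 9 remains possible at r9c2. So r9c2=9.
Step 34. [r1c6∈{2}] r1c6's peers cover all but 2, so r1c6=2.
Step 35. [r6c7∈{8}] only 8 remains possible at r6c7 ⇒ r6c7=8.
Step 36. [r9c4∈{4}] r9c4 has the single candidate 4. So r9c4=4.
Step 37. [r8c1∈{1}] r8c1 has the single candidate 1 ⇒ r8c1=1.

Answer: 8 5 6 7 3 2 1 9 4 / 7 3 1 8 9 4 2 5 6 / 9 2 4 1 5 6 3 8 7 / 3 7 2 9 6 8 5 4 1 / 6 1 8 3 4 5 9 7 2 / 5 4 9 2 1 7 8 6 3 / 4 6 3 5 8 1 7 2 9 / 1 8 7 6 2 9 4 3 5 / 2 9 5 4 7 3 6 1 8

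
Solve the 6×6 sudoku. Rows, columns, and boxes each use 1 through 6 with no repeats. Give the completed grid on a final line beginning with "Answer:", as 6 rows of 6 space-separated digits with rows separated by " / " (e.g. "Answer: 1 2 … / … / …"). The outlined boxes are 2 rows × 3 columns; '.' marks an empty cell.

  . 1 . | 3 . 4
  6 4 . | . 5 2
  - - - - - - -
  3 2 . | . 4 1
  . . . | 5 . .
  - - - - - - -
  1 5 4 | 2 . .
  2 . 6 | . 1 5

Step 1. [r3c4∈{6}] only 6 remains possible at r3c4. So r3c4=6.
Step 2. [r5c6∈{3,6}] across col 6, 6 lands solely at r5c6. So r5c6=6.
Step 3. [r1c3∈{2,5}] 2 has one home in row 1: r1c3. So r1c3=2.
Step 4. [r4c5∈{2,3}] in row 4, 2 fits only at r4c5, so r4c5=2.
Step 5. [r5c5∈{3}] r5c5 has the single candidate 3 ⇒ r5c5=3.
Step 6. [r4c6∈{3}] r4c6 is down to just 3, so r4c6=3.
Step 7. [r1c5∈{6}] only 6 remains possible at r1c5. So r1c5=6.
Step 8. [r4c3∈{1}] only 1 remains possible at r4c3 ⇒ r4c3=1.
Step 9. [r3c3∈{5}] nothing but 5 survives at r3c3. So r3c3=5.
Step 10. [r4c2∈{6}] r4c2 is down to just 6 ⇒ r4c2=6.
Step 11. [r1c1∈{5}] r1c1 is down to just 5, so r1c1=5.
Step 12. [r2c4∈{1}] r2c4's peers cover all but 1, so r2c4=1.
Step 13. [r6c2∈{3}] r6c2's peers cover all but 3 ⇒ r6c2=3.
Step 14. [r6c4∈{4}] nothing but 4 survives at r6c4 ⇒ r6c4=4.
Step 15. [r4c1∈{4}] only 4 remains possible at r4c1 ⇒ r4c1=4.
Step 16. [r2c3∈{3}] only 3 remains possible at r2c3, so r2c3=3.

Answer: 5 1 2 3 6 4 / 6 4 3 1 5 2 / 3 2 5 6 4 1 / 4 6 1 5 2 3 / 1 5 4 2 3 6 / 2 3 6 4 1 5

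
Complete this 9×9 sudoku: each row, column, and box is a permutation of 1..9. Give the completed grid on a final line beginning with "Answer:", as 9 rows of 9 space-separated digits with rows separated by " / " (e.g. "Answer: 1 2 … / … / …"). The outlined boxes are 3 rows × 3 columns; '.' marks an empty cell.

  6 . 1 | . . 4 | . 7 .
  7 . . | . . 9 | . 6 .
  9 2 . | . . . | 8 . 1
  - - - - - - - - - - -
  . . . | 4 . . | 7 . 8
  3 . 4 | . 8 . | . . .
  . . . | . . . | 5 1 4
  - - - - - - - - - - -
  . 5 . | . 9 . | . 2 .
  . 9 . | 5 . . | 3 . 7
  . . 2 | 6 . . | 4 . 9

Step 1. [r5c6∈{1,2,5,6,7}] across row 5, 5 lands solely at r5c6. So r5c6=5.
Step 2. [r2c7∈{2}] r2c7's peers cover all but 2. So r2c7=2.
Step 3. [r4c8∈{3,9}] 3 has one home in box 6: r4c8, so r4c8=3.
Step 4. [r8c3∈{6,8}] row 8 places 6 nowhere but r8c3 ⇒ r8c3=6.
Step 5. [r7c7∈{1,6}] across col 7, 1 lands solely at r7c7 ⇒ r7c7=1.
Step 6. [r4c1∈{1,2,5}] across col 1, 5 lands solely at r4c1. So r4c1=5.
Step 7. [r6c1∈{2,8}] col 1 places 2 nowhere but r6c1. So r6c1=2.
Step 8. [r5c7∈{6,9}] in col 7, 6 fits only at r5c7. So r5c7=6.
Step 9. [r8c5∈{1,2,4}] r8c5 is the only open cell in col 5 admitting 4, so r8c5=4.
Step 10. [r8c6∈{1,2,8}] in row 8, 2 fits only at r8c6. So r8c6=2.
Step 11. [r4c5∈{1,2,6}] row 4 places 2 nowhere but r4c5 ⇒ r4c5=2.
Step 12. [r8c1∈{1,8}] in row 8, 1 fits only at r8c1, so r8c1=1.
Step 13. [r9c1∈{8}] r9c1 has the single candidate 8 ⇒ r9c1=8.
Step 14. [r7c6∈{3,7,8}] across col 6, 8 lands solely at r7c6. So r7c6=8.
Step 15. [r2c2∈{3,4,8}] row 2 places 4 nowhere but r2c2. So r2c2=4.
Step 16. [r1c4∈{2,3,8}] r1c4 is the only open cell in row 1 admitting 2. So r1c4=2.
Step 17. [r1c2∈{3,8}] row 1 places 8 nowhere but r1c2 ⇒ r1c2=8.
Step 18. [r9c2∈{3,7}] col 2 places 3 nowhere but r9c2, so r9c2=3.
Step 19. [r7c4∈{3,7}] r7c4 is the only open cell in row 7 admitting 3. So r7c4=3.
Step 20. [r3c4∈{7}] only 7 remains possible at r3c4 ⇒ r3c4=7.
Step 21. [r5c2∈{1,7}] 7 has one home in row 5: r5c2, so r5c2=7.
Step 22. [r5c4∈{1,9}] row 5 places 1 nowhere but r5c4. So r5c4=1.
Step 23. [r4c6∈{6}] only 6 remains possible at r4c6 ⇒ r4c6=6.
Step 24. [r3c6∈{3}] only 3 remains possible at r3c6, so r3c6=3.
Step 25. [r3c3∈{5}] r3c3's peers cover all but 5. So r3c3=5.
Step 26. [r1c5∈{5}] nothing but 5 survives at r1c5, so r1c5=5.
Step 27. [r6c6∈{7}] nothing but 7 survives at r6c6, so r6c6=7.
Step 28. [r6c3∈{8,9}] row 6 places 8 nowhere but r6c3. So r6c3=8.
Step 29. [r9c6∈{1}] r9c6 is down to just 1 ⇒ r9c6=1.
Step 30. [r1c9∈{3}] r1c9 has the single candidate 3 ⇒ r1c9=3.
Step 31. [r6c4∈{9}] only 9 remains possible at r6c4, so r6c4=9.
Step 32. [r1c7∈{9}] r1c7 is down to just 9, so r1c7=9.
Step 33. [r2c3∈{3}] r2c3's peers cover all but 3 ⇒ r2c3=3.
Step 34. [r4c2∈{1}] r4c2's peers cover all but 1, so r4c2=1.
Step 35. [r5c9∈{2}] nothing but 2 survives at r5c9. So r5c9=2.
Step 36. [r9c8∈{5}] r9c8's peers cover all but 5. So r9c8=5.
Step 37. [r7c9∈{6}] r7c9's peers cover all but 6. So r7c9=6.
Step 38. [r6c2∈{6}] r6c2 has the single candidate 6 ⇒ r6c2=6.
Step 39. [r3c5∈{6}] r3c5's peers cover all but 6. So r3c5=6.
Step 40. [r5c8∈{9}] r5c8 is down to just 9 ⇒ r5c8=9.
Step 41. [r6c5∈{3}] r6c5's peers cover all but 3, so r6c5=3.
Step 42. [r4c3∈{9}] only 9 remains possible at r4c3 ⇒ r4c3=9.
Step 43. [r2c9∈{5}] r2c9 has the single candidate 5 ⇒ r2c9=5.
Step 44. [r3c8∈{4}] nothing but 4 survives at r3c8. So r3c8=4.
Step 45. [r9c5∈{7}] nothing but 7 survives at r9c5, so r9c5=7.
Step 46. [r8c8∈{8}] r8c8 is down to just 8, so r8c8=8.
Step 47. [r2c4∈{8}] nothing but 8 survives at r2c4. So r2c4=8.
Step 48. [r7c1∈{4}] nothing but 4 survives at r7c1, so r7c1=4.
Step 49. [r7c3∈{7}] r7c3's peers cover all but 7. So r7c3=7.
Step 50. [r2c5∈{1}] r2c5's peers cover all but 1. So r2c5=1.

Answer: 6 8 1 2 5 4 9 7 3 / 7 4 3 8 1 9 2 6 5 / 9 2 5 7 6 3 8 4 1 / 5 1 9 4 2 6 7 3 8 / 3 7 4 1 8 5 6 9 2 / 2 6 8 9 3 7 5 1 4 / 4 5 7 3 9 8 1 2 6 / 1 9 6 5 4 2 3 8 7 / 8 3 2 6 7 1 4 5 9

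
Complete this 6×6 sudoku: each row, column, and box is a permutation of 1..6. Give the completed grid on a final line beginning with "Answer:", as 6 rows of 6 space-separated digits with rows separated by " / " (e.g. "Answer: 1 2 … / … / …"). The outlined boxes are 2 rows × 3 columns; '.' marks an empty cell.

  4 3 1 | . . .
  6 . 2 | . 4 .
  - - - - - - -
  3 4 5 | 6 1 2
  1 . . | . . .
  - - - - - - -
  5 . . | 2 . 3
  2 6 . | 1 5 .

Step 1. [r1c4∈{5}] r1c4's peers cover all but 5. So r1c4=5.
Step 2. [r6c6∈{4}] r6c6 has the single candidate 4 ⇒ r6c6=4.
Step 3. [r1c5∈{2,6}] 2 has one home in row 1: r1c5 ⇒ r1c5=2.
Step 4. [r4c4∈{3,4}] 4 has one home in row 4: r4c4 ⇒ r4c4=4.
Step 5. [r4c2∈{2}] r4c2 has the single candidate 2. So r4c2=2.
Step 6. [r2c4∈{3}] only 3 remains possible at r2c4, so r2c4=3.
Step 7. [r1c6∈{6}] r1c6 is down to just 6, so r1c6=6.
Step 8. [r6c3∈{3}] r6c3 has the single candidate 3. So r6c3=3.
Step 9. [r5c5∈{6}] nothing but 6 survives at r5c5 ⇒ r5c5=6.
Step 10. [r2c2∈{5}] only 5 remains possible at r2c2. So r2c2=5.
Step 11. [r4c5∈{3}] r4c5 is down to just 3 ⇒ r4c5=3.
Step 12. [r4c3∈{6}] r4c3 has the single candidate 6, so r4c3=6.
Step 13. [r5c2∈{1}] only 1 remains possible at r5c2 ⇒ r5c2=1.
Step 14. [r5c3∈{4}] nothing but 4 survives at r5c3, so r5c3=4.
Step 15. [r4c6∈{5}] r4c6 is down to just 5. So r4c6=5.
Step 16. [r2c6∈{1}] only 1 remains possible at r2c6. So r2c6=1.

Answer: 4 3 1 5 2 6 / 6 5 2 3 4 1 / 3 4 5 6 1 2 / 1 2 6 4 3 5 / 5 1 4 2 6 3 / 2 6 3 1 5 4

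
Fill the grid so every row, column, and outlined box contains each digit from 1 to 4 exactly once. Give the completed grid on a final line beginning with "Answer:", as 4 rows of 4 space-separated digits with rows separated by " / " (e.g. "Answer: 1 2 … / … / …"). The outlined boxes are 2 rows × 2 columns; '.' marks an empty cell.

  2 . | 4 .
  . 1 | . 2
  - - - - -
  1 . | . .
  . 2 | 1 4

Step 1. [r1c2∈{3}] r1c2 is down to just 3, so r1c2=3.
Step 2. [r2c3∈{3}] r2c3 has the single candidate 3 ⇒ r2c3=3.
Step 3. [r4c1∈{3}] r4c1 has the single candidate 3, so r4c1=3.
Step 4. [r1c4∈{1}] only 1 remains possible at r1c4 ⇒ r1c4=1.
Step 5. [r3c4∈{3}] r3c4's peers cover all but 3 ⇒ r3c4=3.
Step 6. [r3c3∈{2}] r3c3 has the single candidate 2 ⇒ r3c3=2.
Step 7. [r3c2∈{4}] r3c2 has the single candidate 4. So r3c2=4.
Step 8. [r2c1∈{4}] r2c1 is down to just 4, so r2c1=4.

Answer: 2 3 4 1 / 4 1 3 2 / 1 4 2 3 / 3 2 1 4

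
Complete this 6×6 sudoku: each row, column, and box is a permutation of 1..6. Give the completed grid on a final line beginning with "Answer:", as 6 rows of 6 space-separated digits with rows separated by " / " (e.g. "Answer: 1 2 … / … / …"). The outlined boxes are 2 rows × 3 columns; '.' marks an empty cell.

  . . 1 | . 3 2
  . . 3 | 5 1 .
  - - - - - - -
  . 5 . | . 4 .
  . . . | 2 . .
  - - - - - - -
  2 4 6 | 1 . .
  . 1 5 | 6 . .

Step 1. [r4c5∈{5,6}] r4c5 is the only open cell in col 5 admitting 6, so r4c5=6.
Step 2. [r5c6∈{3,5}] 3 has one home in row 5: r5c6, so r5c6=3.
Step 3. [r3c1∈{1,3,6}] row 3 places 6 nowhere but r3c1 ⇒ r3c1=6.
Step 4. [r2c1∈{4}] nothing but 4 survives at r2c1 ⇒ r2c1=4.
Step 5. [r4c1∈{1,3}] across col 1, 1 lands solely at r4c1 ⇒ r4c1=1.
Step 6. [r2c2∈{2,6}] across row 2, 2 lands solely at r2c2 ⇒ r2c2=2.
Step 7. [r2c6∈{6}] r2c6's peers cover all but 6. So r2c6=6.
Step 8. [r4c2∈{3}] r4c2 is down to just 3 ⇒ r4c2=3.
Step 9. [r3c4∈{3}] only 3 remains possible at r3c4. So r3c4=3.
Step 10. [r4c6∈{5}] r4c6 has the single candidate 5. So r4c6=5.
Step 11. [r5c5∈{5}] r5c5's peers cover all but 5. So r5c5=5.
Step 12. [r1c1∈{5}] r1c1 is down to just 5 ⇒ r1c1=5.
Step 13. [r4c3∈{4}] r4c3 is down to just 4 ⇒ r4c3=4.
Step 14. [r6c5∈{2}] r6c5 has the single candidate 2 ⇒ r6c5=2.
Step 15. [r3c6∈{1}] r3c6 has the single candidate 1 ⇒ r3c6=1.
Step 16. [r1c2∈{6}] r1c2 is down to just 6. So r1c2=6.
Step 17. [r6c6∈{4}] r6c6 has the single candidate 4, so r6c6=4.
Step 18. [r3c3∈{2}] only 2 remains possible at r3c3. So r3c3=2.
Step 19. [r1c4∈{4}] r1c4 has the single candidate 4, so r1c4=4.
Step 20. [r6c1∈{3}] nothing but 3 survives at r6c1, so r6c1=3.

Answer: 5 6 1 4 3 2 / 4 2 3 5 1 6 / 6 5 2 3 4 1 / 1 3 4 2 6 5 / 2 4 6 1 5 3 / 3 1 5 6 2 4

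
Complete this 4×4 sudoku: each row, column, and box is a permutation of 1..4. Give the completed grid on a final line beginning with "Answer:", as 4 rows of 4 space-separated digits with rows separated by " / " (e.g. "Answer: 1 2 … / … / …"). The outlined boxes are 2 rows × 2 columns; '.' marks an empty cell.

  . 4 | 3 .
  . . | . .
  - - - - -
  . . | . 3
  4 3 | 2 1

Step 1. [r1c1∈{1,2}] in row 1, 1 fits only at r1c1. So r1c1=1.
Step 2. [r2c2∈{2}] r2c2's peers cover all but 2. So r2c2=2.
Step 3. [r3c3∈{4}] nothing but 4 survives at r3c3 ⇒ r3c3=4.
Step 4. [r3c2∈{1}] r3c2 has the single candidate 1 ⇒ r3c2=1.
Step 5. [r2c3∈{1}] r2c3 is down to just 1 ⇒ r2c3=1.
Step 6. [r2c1∈{3}] nothing but 3 survives at r2c1. So r2c1=3.
Step 7. [r2c4∈{4}] r2c4 is down to just 4. So r2c4=4.
Step 8. [r3c1∈{2}] nothing but 2 survives at r3c1. So r3c1=2.
Step 9. [r1c4∈{2}] r1c4 has the single candidate 2. So r1c4=2.

Answer: 1 4 3 2 / 3 2 1 4 / 2 1 4 3 / 4 3 2 1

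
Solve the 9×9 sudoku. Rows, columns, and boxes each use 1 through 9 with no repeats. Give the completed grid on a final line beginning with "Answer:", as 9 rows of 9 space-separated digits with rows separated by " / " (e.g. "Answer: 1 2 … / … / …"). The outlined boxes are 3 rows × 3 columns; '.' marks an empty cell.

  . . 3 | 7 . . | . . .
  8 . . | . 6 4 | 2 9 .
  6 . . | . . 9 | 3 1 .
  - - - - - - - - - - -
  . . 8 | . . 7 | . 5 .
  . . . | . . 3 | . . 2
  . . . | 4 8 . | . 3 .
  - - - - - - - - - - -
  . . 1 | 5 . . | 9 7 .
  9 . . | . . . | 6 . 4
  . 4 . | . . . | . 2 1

Step 1. [r8c8∈{8}] r8c8 has the single candidate 8 ⇒ r8c8=8.
Step 2. [r1c2∈{1,2,5,9}] across row 1, 9 lands solely at r1c2, so r1c2=9.
Step 3. [r3c3∈{2,4,5,7}] in row 3, 4 fits only at r3c3 ⇒ r3c3=4.
Step 4. [r5c7∈{1,4,7,8}] row 5 places 8 nowhere but r5c7 ⇒ r5c7=8.
Step 5. [r6c7∈{1,7}] in col 7, 7 fits only at r6c7. So r6c7=7.
Step 6. [r4c7∈{1,4}] col 7 places 1 nowhere but r4c7. So r4c7=1.
Step 7. [r7c2∈{2,3,6,8}] col 2 places 8 nowhere but r7c2, so r7c2=8.
Step 8. [r9c3∈{5,6,7}] box 7 places 6 nowhere but r9c3 ⇒ r9c3=6.
Step 9. [r5c8∈{4,6}] 4 has one home in box 6: r5c8. So r5c8=4.
Step 10. [r2c4∈{1,3}] 3 has one home in row 2: r2c4, so r2c4=3.
Step 11. [r2c2∈{1,5,7}] in row 2, 1 fits only at r2c2, so r2c2=1.
Step 12. [r7c5∈{2,3,4}] in row 7, 4 fits only at r7c5. So r7c5=4.
Step 13. [r9c7∈{5}] r9c7 has the single candidate 5, so r9c7=5.
Step 14. [r4c1∈{2,3,4}] r4c1 is the only open cell in row 4 admitting 4 ⇒ r4c1=4.
Step 15. [r4c2∈{2,3,6}] r4c2 is the only open cell in row 4 admitting 3, so r4c2=3.
Step 16. [r8c5∈{1,2,3,7}] row 8 places 3 nowhere but r8c5, so r8c5=3.
Step 17. [r9c1∈{3,7}] across row 9, 3 lands solely at r9c1. So r9c1=3.
Step 18. [r7c1∈{2}] r7c1's peers cover all but 2 ⇒ r7c1=2.
Step 19. [r1c1∈{5}] r1c1's peers cover all but 5. So r1c1=5.
Step 20. [r6c6∈{1,2,5,6}] 5 has one home in col 6: r6c6 ⇒ r6c6=5.
Step 21. [r3c2∈{2,7}] 2 has one home in box 1: r3c2 ⇒ r3c2=2.
Step 22. [r2c3∈{7}] r2c3 is down to just 7, so r2c3=7.
Step 23. [r3c4∈{8}] r3c4 has the single candidate 8, so r3c4=8.
Step 24. [r9c4∈{9}] r9c4 is down to just 9, so r9c4=9.
Step 25. [r5c1∈{1,7}] col 1 places 7 nowhere but r5c1 ⇒ r5c1=7.
Step 26. [r6c2∈{6}] r6c2's peers cover all but 6. So r6c2=6.
Step 27. [r4c9∈{6,9}] box 6 places 6 nowhere but r4c9, so r4c9=6.
Step 28. [r4c4∈{2}] nothing but 2 survives at r4c4 ⇒ r4c4=2.
Step 29. [r8c3∈{5}] r8c3 is down to just 5. So r8c3=5.
Step 30. [r8c4∈{1}] r8c4's peers cover all but 1, so r8c4=1.
Step 31. [r5c3∈{9}] nothing but 9 survives at r5c3, so r5c3=9.
Step 32. [r1c6∈{1,2}] col 6 places 1 nowhere but r1c6. So r1c6=1.
Step 33. [r2c9∈{5}] r2c9 has the single candidate 5. So r2c9=5.
Step 34. [r1c5∈{2}] r1c5 is down to just 2. So r1c5=2.
Step 35. [r5c4∈{6}] r5c4 is down to just 6. So r5c4=6.
Step 36. [r7c9∈{3}] r7c9 has the single candidate 3 ⇒ r7c9=3.
Step 37. [r6c1∈{1}] r6c1 has the single candidate 1, so r6c1=1.
Step 38. [r5c2∈{5}] nothing but 5 survives at r5c2. So r5c2=5.
Step 39. [r8c2∈{7}] r8c2 is down to just 7. So r8c2=7.
Step 40. [r1c9∈{8}] nothing but 8 survives at r1c9. So r1c9=8.
Step 41. [r1c8∈{6}] r1c8 has the single candidate 6. So r1c8=6.
Step 42. [r6c9∈{9}] r6c9 has the single candidate 9 ⇒ r6c9=9.
Step 43. [r3c9∈{7}] r3c9 is down to just 7 ⇒ r3c9=7.
Step 44. [r8c6∈{2}] r8c6 is down to just 2 ⇒ r8c6=2.
Step 45. [r1c7∈{4}] r1c7's peers cover all but 4. So r1c7=4.
Step 46. [r9c5∈{7}] r9c5 has the single candidate 7. So r9c5=7.
Step 47. [r9c6∈{8}] nothing but 8 survives at r9c6, so r9c6=8.
Step 48. [r6c3∈{2}] r6c3's peers cover all but 2. So r6c3=2.
Step 49. [r4c5∈{9}] nothing but 9 survives at r4c5. So r4c5=9.
Step 50. [r3c5∈{5}] only 5 remains possible at r3c5 ⇒ r3c5=5.
Step 51. [r5c5∈{1}] nothing but 1 survives at r5c5 ⇒ r5c5=1.
Step 52. [r7c6∈{6}] only 6 remains possible at r7c6 ⇒ r7c6=6.

Answer: 5 9 3 7 2 1 4 6 8 / 8 1 7 3 6 4 2 9 5 / 6 2 4 8 5 9 3 1 7 / 4 3 8 2 9 7 1 5 6 / 7 5 9 6 1 3 8 4 2 / 1 6 2 4 8 5 7 3 9 / 2 8 1 5 4 6 9 7 3 / 9 7 5 1 3 2 6 8 4 / 3 4 6 9 7 8 5 2 1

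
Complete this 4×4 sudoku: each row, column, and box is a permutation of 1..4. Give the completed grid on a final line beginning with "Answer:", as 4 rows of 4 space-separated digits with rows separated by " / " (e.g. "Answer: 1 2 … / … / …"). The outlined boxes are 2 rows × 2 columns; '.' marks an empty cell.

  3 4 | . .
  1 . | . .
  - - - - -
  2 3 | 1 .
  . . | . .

Step 1. [r1c3∈{2}] r1c3 is down to just 2, so r1c3=2.
Step 2. [r3c4∈{4}] r3c4 is down to just 4 ⇒ r3c4=4.
Step 3. [r4c3∈{3}] r4c3 has the single candidate 3. So r4c3=3.
Step 4. [r4c1∈{4}] only 4 remains possible at r4c1. So r4c1=4.
Step 5. [r2c4∈{3}] only 3 remains possible at r2c4, so r2c4=3.
Step 6. [r2c2∈{2}] r2c2 has the single candidate 2 ⇒ r2c2=2.
Step 7. [r4c2∈{1}] only 1 remains possible at r4c2. So r4c2=1.
Step 8. [r1c4∈{1}] r1c4's peers cover all but 1. So r1c4=1.
Step 9. [r2c3∈{4}] only 4 remains possible at r2c3, so r2c3=4.
Step 10. [r4c4∈{2}] nothing but 2 survives at r4c4. So r4c4=2.

Answer: 3 4 2 1 / 1 2 4 3 / 2 3 1 4 / 4 1 3 2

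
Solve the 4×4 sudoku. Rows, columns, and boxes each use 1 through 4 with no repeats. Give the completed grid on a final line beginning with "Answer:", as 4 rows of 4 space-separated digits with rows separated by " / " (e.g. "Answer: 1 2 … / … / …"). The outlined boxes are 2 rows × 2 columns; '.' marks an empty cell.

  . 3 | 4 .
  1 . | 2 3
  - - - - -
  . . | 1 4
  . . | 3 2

Step 1. [r3c2∈{2}] r3c2 has the single candidate 2 ⇒ r3c2=2.
Step 2. [r2c2∈{4}] r2c2 has the single candidate 4 ⇒ r2c2=4.
Step 3. [r4c1∈{4}] nothing but 4 survives at r4c1. So r4c1=4.
Step 4. [r4c2∈{1}] r4c2 has the single candidate 1 ⇒ r4c2=1.
Step 5. [r3c1∈{3}] only 3 remains possible at r3c1 ⇒ r3c1=3.
Step 6. [r1c4∈{1}] nothing but 1 survives at r1c4, so r1c4=1.
Step 7. [r1c1∈{2}] only 2 remains possible at r1c1 ⇒ r1c1=2.

Answer: 2 3 4 1 / 1 4 2 3 / 3 2 1 4 / 4 1 3 2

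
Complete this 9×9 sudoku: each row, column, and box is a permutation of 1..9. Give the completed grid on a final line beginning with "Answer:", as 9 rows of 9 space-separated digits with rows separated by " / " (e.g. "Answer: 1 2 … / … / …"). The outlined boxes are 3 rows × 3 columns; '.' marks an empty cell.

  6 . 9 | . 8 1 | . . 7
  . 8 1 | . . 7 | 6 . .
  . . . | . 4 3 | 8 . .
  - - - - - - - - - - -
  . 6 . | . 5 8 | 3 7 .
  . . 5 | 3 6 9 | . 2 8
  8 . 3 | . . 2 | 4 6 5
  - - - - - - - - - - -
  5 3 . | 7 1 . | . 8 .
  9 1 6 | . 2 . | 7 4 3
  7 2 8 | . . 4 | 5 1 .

Step 1. [r2c5∈{9}] only 9 remains possible at r2c5. So r2c5=9.
Step 2. [r3c1∈{2}] nothing but 2 survives at r3c1. So r3c1=2.
Step 3. [r4c9∈{1,9}] r4c9 is the only open cell in row 4 admitting 9 ⇒ r4c9=9.
Step 4. [r5c2∈{4,7}] 7 has one home in row 5: r5c2, so r5c2=7.
Step 5. [r5c1∈{1,4}] r5c1 is the only open cell in row 5 admitting 4, so r5c1=4.
Step 6. [r3c2∈{5}] nothing but 5 survives at r3c2. So r3c2=5.
Step 7. [r1c7∈{2}] nothing but 2 survives at r1c7 ⇒ r1c7=2.
Step 8. [r1c4∈{5}] only 5 remains possible at r1c4 ⇒ r1c4=5.
Step 9. [r7c6∈{6}] r7c6's peers cover all but 6 ⇒ r7c6=6.
Step 10. [r4c4∈{1,4}] in row 4, 4 fits only at r4c4 ⇒ r4c4=4.
Step 11. [r1c8∈{3}] nothing but 3 survives at r1c8 ⇒ r1c8=3.
Step 12. [r2c8∈{5}] r2c8 has the single candidate 5, so r2c8=5.
Step 13. [r1c2∈{4}] only 4 remains possible at r1c2. So r1c2=4.
Step 14. [r7c3∈{4}] r7c3 is down to just 4, so r7c3=4.
Step 15. [r7c7∈{9}] r7c7's peers cover all but 9, so r7c7=9.
Step 16. [r9c5∈{3}] nothing but 3 survives at r9c5, so r9c5=3.
Step 17. [r2c9∈{4}] r2c9 has the single candidate 4. So r2c9=4.
Step 18. [r6c5∈{7}] r6c5's peers cover all but 7, so r6c5=7.
Step 19. [r4c3∈{2}] only 2 remains possible at r4c3, so r4c3=2.
Step 20. [r9c9∈{6}] r9c9 is down to just 6. So r9c9=6.
Step 21. [r6c4∈{1}] r6c4's peers cover all but 1. So r6c4=1.
Step 22. [r3c3∈{7}] only 7 remains possible at r3c3 ⇒ r3c3=7.
Step 23. [r6c2∈{9}] only 9 remains possible at r6c2, so r6c2=9.
Step 24. [r2c1∈{3}] r2c1's peers cover all but 3 ⇒ r2c1=3.
Step 25. [r7c9∈{2}] only 2 remains possible at r7c9. So r7c9=2.
Step 26. [r3c4∈{6}] only 6 remains possible at r3c4 ⇒ r3c4=6.
Step 27. [r3c9∈{1}] nothing but 1 survives at r3c9 ⇒ r3c9=1.
Step 28. [r4c1∈{1}] only 1 remains possible at r4c1 ⇒ r4c1=1.
Step 29. [r8c4∈{8}] r8c4 has the single candidate 8. So r8c4=8.
Step 30. [r2c4∈{2}] r2c4's peers cover all but 2, so r2c4=2.
Step 31. [r3c8∈{9}] r3c8 is down to just 9 ⇒ r3c8=9.
Step 32. [r5c7∈{1}] r5c7's peers cover all but 1. So r5c7=1.
Step 33. [r9c4∈{9}] r9c4's peers cover all but 9, so r9c4=9.
Step 34. [r8c6∈{5}] only 5 remains possible at r8c6, so r8c6=5.

Answer: 6 4 9 5 8 1 2 3 7 / 3 8 1 2 9 7 6 5 4 / 2 5 7 6 4 3 8 9 1 / 1 6 2 4 5 8 3 7 9 / 4 7 5 3 6 9 1 2 8 / 8 9 3 1 7 2 4 6 5 / 5 3 4 7 1 6 9 8 2 / 9 1 6 8 2 5 7 4 3 / 7 2 8 9 3 4 5 1 6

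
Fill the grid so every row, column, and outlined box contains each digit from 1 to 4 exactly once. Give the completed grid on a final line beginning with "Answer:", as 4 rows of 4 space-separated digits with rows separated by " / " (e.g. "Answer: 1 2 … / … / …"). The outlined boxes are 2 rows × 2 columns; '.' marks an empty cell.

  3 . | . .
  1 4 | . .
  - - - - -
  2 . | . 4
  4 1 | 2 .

Step 1. [r2c3∈{3}] r2c3's peers cover all but 3 ⇒ r2c3=3.
Step 2. [r1c4∈{1,2}] in col 4, 1 fits only at r1c4. So r1c4=1.
Step 3. [r3c2∈{3}] nothing but 3 survives at r3c2. So r3c2=3.
Step 4. [r3c3∈{1}] nothing but 1 survives at r3c3. So r3c3=1.
Step 5. [r4c4∈{3}] only 3 remains possible at r4c4. So r4c4=3.
Step 6. [r1c2∈{2}] r1c2 has the single candidate 2 ⇒ r1c2=2.
Step 7. [r1c3∈{4}] r1c3 has the single candidate 4 ⇒ r1c3=4.
Step 8. [r2c4∈{2}] r2c4 has the single candidate 2 ⇒ r2c4=2.

Answer: 3 2 4 1 / 1 4 3 2 / 2 3 1 4 / 4 1 2 3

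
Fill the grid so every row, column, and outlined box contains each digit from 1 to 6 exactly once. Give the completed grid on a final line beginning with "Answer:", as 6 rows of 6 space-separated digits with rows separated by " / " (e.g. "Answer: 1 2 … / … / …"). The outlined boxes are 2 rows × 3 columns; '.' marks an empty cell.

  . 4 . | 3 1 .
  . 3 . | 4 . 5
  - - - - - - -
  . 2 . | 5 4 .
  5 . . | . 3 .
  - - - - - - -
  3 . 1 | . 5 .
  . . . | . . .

Step 1. [r5c2∈{6}] only 6 remains possible at r5c2, so r5c2=6.
Step 2. [r5c4∈{2}] nothing but 2 survives at r5c4. So r5c4=2.
Step 3. [r2c5∈{2,6}] r2c5 is the only open cell in col 5 admitting 2. So r2c5=2.
Step 4. [r1c6∈{6}] r1c6 is down to just 6, so r1c6=6.
Step 5. [r3c6∈{1}] only 1 remains possible at r3c6, so r3c6=1.
Step 6. [r3c1∈{6}] nothing but 6 survives at r3c1. So r3c1=6.
Step 7. [r6c1∈{2,4}] across col 1, 4 lands solely at r6c1, so r6c1=4.
Step 8. [r6c3∈{2,5}] row 6 places 2 nowhere but r6c3 ⇒ r6c3=2.
Step 9. [r6c4∈{1,6}] across row 6, 1 lands solely at r6c4 ⇒ r6c4=1.
Step 10. [r4c6∈{2}] r4c6 has the single candidate 2. So r4c6=2.
Step 11. [r4c4∈{6}] r4c4 is down to just 6, so r4c4=6.
Step 12. [r4c3∈{4}] r4c3 has the single candidate 4. So r4c3=4.
Step 13. [r6c6∈{3}] r6c6 has the single candidate 3. So r6c6=3.
Step 14. [r2c1∈{1}] r2c1 is down to just 1. So r2c1=1.
Step 15. [r1c1∈{2}] r1c1 has the single candidate 2. So r1c1=2.
Step 16. [r4c2∈{1}] r4c2 is down to just 1, so r4c2=1.
Step 17. [r3c3∈{3}] r3c3 has the single candidate 3. So r3c3=3.
Step 18. [r6c5∈{6}] r6c5's peers cover all but 6. So r6c5=6.
Step 19. [r5c6∈{4}] r5c6 is down to just 4. So r5c6=4.
Step 20. [r2c3∈{6}] r2c3 has the single candidate 6 ⇒ r2c3=6.
Step 21. [r6c2∈{5}] r6c2's peers cover all but 5. So r6c2=5.
Step 22. [r1c3∈{5}] r1c3 has the single candidate 5, so r1c3=5.

Answer: 2 4 5 3 1 6 / 1 3 6 4 2 5 / 6 2 3 5 4 1 / 5 1 4 6 3 2 / 3 6 1 2 5 4 / 4 5 2 1 6 3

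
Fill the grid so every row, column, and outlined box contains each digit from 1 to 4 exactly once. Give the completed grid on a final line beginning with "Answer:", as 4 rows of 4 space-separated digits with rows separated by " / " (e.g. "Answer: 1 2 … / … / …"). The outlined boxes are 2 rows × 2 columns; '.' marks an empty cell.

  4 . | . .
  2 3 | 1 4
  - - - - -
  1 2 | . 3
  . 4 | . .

Step 1. [r4c3∈{2}] r4c3 is down to just 2, so r4c3=2.
Step 2. [r4c4∈{1}] only 1 remains possible at r4c4 ⇒ r4c4=1.
Step 3. [r1c4∈{2}] r1c4 has the single candidate 2 ⇒ r1c4=2.
Step 4. [r3c3∈{4}] nothing but 4 survives at r3c3, so r3c3=4.
Step 5. [r1c2∈{1}] r1c2 is down to just 1. So r1c2=1.
Step 6. [r1c3∈{3}] nothing but 3 survives at r1c3 ⇒ r1c3=3.
Step 7. [r4c1∈{3}] r4c1's peers cover all but 3, so r4c1=3.

Answer: 4 1 3 2 / 2 3 1 4 / 1 2 4 3 / 3 4 2 1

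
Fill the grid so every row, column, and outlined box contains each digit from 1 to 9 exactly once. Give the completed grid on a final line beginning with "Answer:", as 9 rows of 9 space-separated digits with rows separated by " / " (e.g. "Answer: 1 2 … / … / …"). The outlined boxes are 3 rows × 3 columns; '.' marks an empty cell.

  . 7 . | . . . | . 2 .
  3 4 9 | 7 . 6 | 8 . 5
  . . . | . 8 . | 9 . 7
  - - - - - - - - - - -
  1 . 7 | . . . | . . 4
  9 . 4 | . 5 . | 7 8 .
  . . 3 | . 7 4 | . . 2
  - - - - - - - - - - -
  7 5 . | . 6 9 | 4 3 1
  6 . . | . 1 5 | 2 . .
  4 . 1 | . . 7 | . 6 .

Step 1. [r8c3∈{8}] r8c3's peers cover all but 8, so r8c3=8.
Step 2. [r6c1∈{5,8}] r6c1 is the only open cell in box 4 admitting 5, so r6c1=5.
Step 3. [r4c6∈{2,3,8}] col 6 places 8 nowhere but r4c6 ⇒ r4c6=8.
Step 4. [r3c2∈{1,2,6}] in col 2, 1 fits only at r3c2. So r3c2=1.
Step 5. [r2c5∈{2}] nothing but 2 survives at r2c5, so r2c5=2.
Step 6. [r3c6∈{3}] r3c6's peers cover all but 3. So r3c6=3.
Step 7. [r9c5∈{3}] only 3 remains possible at r9c5. So r9c5=3.
Step 8. [r4c5∈{9}] r4c5 is down to just 9, so r4c5=9.
Step 9. [r5c6∈{1,2}] across col 6, 2 lands solely at r5c6. So r5c6=2.
Step 10. [r5c4∈{1,3,6}] in row 5, 1 fits only at r5c4 ⇒ r5c4=1.
Step 11. [r5c9∈{3,6}] 3 has one home in row 5: r5c9 ⇒ r5c9=3.
Step 12. [r8c9∈{9}] nothing but 9 survives at r8c9, so r8c9=9.
Step 13. [r7c3∈{2}] only 2 remains possible at r7c3. So r7c3=2.
Step 14. [r6c4∈{6}] r6c4's peers cover all but 6 ⇒ r6c4=6.
Step 15. [r4c7∈{5,6}] across box 6, 6 lands solely at r4c7. So r4c7=6.
Step 16. [r6c7∈{1}] r6c7 is down to just 1 ⇒ r6c7=1.
Step 17. [r1c4∈{4,5,9}] 9 has one home in row 1: r1c4. So r1c4=9.
Step 18. [r3c3∈{5,6}] r3c3 is the only open cell in row 3 admitting 6 ⇒ r3c3=6.
Step 19. [r3c4∈{4,5}] row 3 places 5 nowhere but r3c4 ⇒ r3c4=5.
Step 20. [r9c9∈{8}] r9c9's peers cover all but 8, so r9c9=8.
Step 21. [r9c4∈{2}] only 2 remains possible at r9c4, so r9c4=2.
Step 22. [r3c8∈{4}] r3c8 is down to just 4 ⇒ r3c8=4.
Step 23. [r9c7∈{5}] r9c7 has the single candidate 5 ⇒ r9c7=5.
Step 24. [r8c8∈{7}] nothing but 7 survives at r8c8. So r8c8=7.
Step 25. [r1c7∈{3}] r1c7 has the single candidate 3, so r1c7=3.
Step 26. [r8c4∈{4}] r8c4's peers cover all but 4, so r8c4=4.
Step 27. [r7c4∈{8}] r7c4's peers cover all but 8. So r7c4=8.
Step 28. [r4c8∈{5}] r4c8 has the single candidate 5. So r4c8=5.
Step 29. [r1c9∈{6}] r1c9's peers cover all but 6 ⇒ r1c9=6.
Step 30. [r6c2∈{8}] r6c2's peers cover all but 8. So r6c2=8.
Step 31. [r4c2∈{2}] r4c2's peers cover all but 2. So r4c2=2.
Step 32. [r9c2∈{9}] r9c2's peers cover all but 9 ⇒ r9c2=9.
Step 33. [r1c3∈{5}] r1c3's peers cover all but 5, so r1c3=5.
Step 34. [r4c4∈{3}] nothing but 3 survives at r4c4, so r4c4=3.
Step 35. [r8c2∈{3}] r8c2 is down to just 3. So r8c2=3.
Step 36. [r3c1∈{2}] nothing but 2 survives at r3c1 ⇒ r3c1=2.
Step 37. [r5c2∈{6}] only 6 remains possible at r5c2 ⇒ r5c2=6.
Step 38. [r1c6∈{1}] r1c6 is down to just 1, so r1c6=1.
Step 39. [r1c1∈{8}] nothing but 8 survives at r1c1 ⇒ r1c1=8.
Step 40. [r6c8∈{9}] r6c8's peers cover all but 9 ⇒ r6c8=9.
Step 41. [r2c8∈{1}] r2c8 has the single candidate 1, so r2c8=1.
Step 42. [r1c5∈{4}] r1c5's peers cover all but 4. So r1c5=4.

Answer: 8 7 5 9 4 1 3 2 6 / 3 4 9 7 2 6 8 1 5 / 2 1 6 5 8 3 9 4 7 / 1 2 7 3 9 8 6 5 4 / 9 6 4 1 5 2 7 8 3 / 5 8 3 6 7 4 1 9 2 / 7 5 2 8 6 9 4 3 1 / 6 3 8 4 1 5 2 7 9 / 4 9 1 2 3 7 5 6 8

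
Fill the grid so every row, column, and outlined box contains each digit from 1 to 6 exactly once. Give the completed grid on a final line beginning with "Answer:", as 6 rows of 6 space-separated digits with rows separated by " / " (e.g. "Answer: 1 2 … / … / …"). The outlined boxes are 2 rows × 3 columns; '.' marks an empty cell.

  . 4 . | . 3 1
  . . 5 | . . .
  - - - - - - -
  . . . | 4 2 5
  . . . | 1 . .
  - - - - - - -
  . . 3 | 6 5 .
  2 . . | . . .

Step 1. [r5c2∈{1}] r5c2 has the single candidate 1 ⇒ r5c2=1.
Step 2. [r1c1∈{6}] only 6 remains possible at r1c1. So r1c1=6.
Step 3. [r4c5∈{6}] nothing but 6 survives at r4c5 ⇒ r4c5=6.
Step 4. [r1c3∈{2}] nothing but 2 survives at r1c3, so r1c3=2.
Step 5. [r2c2∈{3}] r2c2's peers cover all but 3 ⇒ r2c2=3.
Step 6. [r5c1∈{4}] r5c1's peers cover all but 4. So r5c1=4.
Step 7. [r3c1∈{1,3}] r3c1 is the only open cell in row 3 admitting 3, so r3c1=3.
Step 8. [r6c3∈{6}] nothing but 6 survives at r6c3, so r6c3=6.
Step 9. [r2c6∈{2,4,6}] r2c6 is the only open cell in row 2 admitting 6 ⇒ r2c6=6.
Step 10. [r6c6∈{3,4}] across col 6, 4 lands solely at r6c6, so r6c6=4.
Step 11. [r6c2∈{5}] nothing but 5 survives at r6c2 ⇒ r6c2=5.
Step 12. [r4c1∈{5}] nothing but 5 survives at r4c1, so r4c1=5.
Step 13. [r4c2∈{2}] r4c2 has the single candidate 2. So r4c2=2.
Step 14. [r6c4∈{3}] r6c4 has the single candidate 3 ⇒ r6c4=3.
Step 15. [r2c4∈{2}] r2c4 is down to just 2, so r2c4=2.
Step 16. [r3c2∈{6}] only 6 remains possible at r3c2. So r3c2=6.
Step 17. [r1c4∈{5}] only 5 remains possible at r1c4 ⇒ r1c4=5.
Step 18. [r4c6∈{3}] nothing but 3 survives at r4c6 ⇒ r4c6=3.
Step 19. [r2c1∈{1}] r2c1 has the single candidate 1, so r2c1=1.
Step 20. [r3c3∈{1}] nothing but 1 survives at r3c3. So r3c3=1.
Step 21. [r2c5∈{4}] only 4 remains possible at r2c5. So r2c5=4.
Step 22. [r4c3∈{4}] r4c3 has the single candidate 4, so r4c3=4.
Step 23. [r5c6∈{2}] r5c6's peers cover all but 2, so r5c6=2.
Step 24. [r6c5∈{1}] nothing but 1 survives at r6c5. So r6c5=1.

Answer: 6 4 2 5 3 1 / 1 3 5 2 4 6 / 3 6 1 4 2 5 / 5 2 4 1 6 3 / 4 1 3 6 5 2 / 2 5 6 3 1 4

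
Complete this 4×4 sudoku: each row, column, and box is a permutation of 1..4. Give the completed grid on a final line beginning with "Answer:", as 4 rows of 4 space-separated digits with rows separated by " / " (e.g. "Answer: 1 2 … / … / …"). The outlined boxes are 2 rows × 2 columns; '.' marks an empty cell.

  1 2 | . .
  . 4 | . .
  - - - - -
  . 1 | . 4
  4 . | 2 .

Step 1. [r1c4∈{3}] nothing but 3 survives at r1c4, so r1c4=3.
Step 2. [r3c3∈{3}] only 3 remains possible at r3c3. So r3c3=3.
Step 3. [r4c4∈{1}] r4c4 is down to just 1 ⇒ r4c4=1.
Step 4. [r1c3∈{4}] nothing but 4 survives at r1c3 ⇒ r1c3=4.
Step 5. [r4c2∈{3}] r4c2's peers cover all but 3 ⇒ r4c2=3.
Step 6. [r2c1∈{3}] r2c1 has the single candidate 3. So r2c1=3.
Step 7. [r2c3∈{1}] r2c3 has the single candidate 1 ⇒ r2c3=1.
Step 8. [r3c1∈{2}] r3c1's peers cover all but 2 ⇒ r3c1=2.
Step 9. [r2c4∈{2}] r2c4's peers cover all but 2. So r2c4=2.

Answer: 1 2 4 3 / 3 4 1 2 / 2 1 3 4 / 4 3 2 1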